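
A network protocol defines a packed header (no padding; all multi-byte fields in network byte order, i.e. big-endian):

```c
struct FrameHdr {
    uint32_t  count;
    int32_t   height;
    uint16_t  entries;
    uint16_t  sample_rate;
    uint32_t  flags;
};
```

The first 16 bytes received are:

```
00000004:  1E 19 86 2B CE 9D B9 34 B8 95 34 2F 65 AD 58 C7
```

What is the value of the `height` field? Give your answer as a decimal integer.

-828524236

`height` follows `count` (4 bytes), so it starts at byte offset 4 and occupies 4 bytes.
Bytes at offsets 4..7: CE 9D B9 34.
Big-endian stores the most-significant byte at the lowest address.
The bytes are already most-significant first: 0xCE9DB934.
Top bit is set, so as a signed 32-bit value this is 0xCE9DB934 − 2^32 = -828524236.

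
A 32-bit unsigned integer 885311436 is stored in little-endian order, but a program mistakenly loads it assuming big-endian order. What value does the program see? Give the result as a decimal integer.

3435643956

885311436 in 32-bit hexadecimal is 0x34C4C7CC.
Stored little-endian, the bytes at ascending addresses are CC C7 C4 34.
Read back as big-endian, the last byte is least significant, giving 0xCCC7C434.
0xCCC7C434 = 3435643956.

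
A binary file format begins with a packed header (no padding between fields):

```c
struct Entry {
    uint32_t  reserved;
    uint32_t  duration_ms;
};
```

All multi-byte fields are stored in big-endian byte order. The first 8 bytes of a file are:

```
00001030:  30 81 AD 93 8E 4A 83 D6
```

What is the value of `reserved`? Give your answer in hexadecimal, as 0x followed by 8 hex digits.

`reserved` is the first field, at byte offset 0, occupying 4 bytes.
Bytes at offsets 0..3: 30 81 AD 93.
In big-endian order the high byte comes first in memory.
The bytes are already most-significant first: 0x3081AD93.

0x3081AD93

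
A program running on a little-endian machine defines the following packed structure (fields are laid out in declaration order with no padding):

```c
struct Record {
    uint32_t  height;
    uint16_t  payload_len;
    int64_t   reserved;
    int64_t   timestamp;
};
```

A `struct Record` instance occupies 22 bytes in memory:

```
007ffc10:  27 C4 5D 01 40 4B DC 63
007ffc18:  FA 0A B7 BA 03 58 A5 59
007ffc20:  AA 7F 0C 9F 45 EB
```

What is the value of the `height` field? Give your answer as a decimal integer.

`height` is the first field, at byte offset 0, occupying 4 bytes.
Bytes at offsets 0..3: 27 C4 5D 01.
Little-endian: lowest address holds the least-significant byte.
Reassemble most-significant byte first: 01 5D C4 27 → 0x015DC427.
0x015DC427 = 22922279.

22922279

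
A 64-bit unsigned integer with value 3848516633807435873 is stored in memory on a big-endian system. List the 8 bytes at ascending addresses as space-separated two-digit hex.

3848516633807435873 in hexadecimal, padded to 64 bits, is 0x3568AD7CF6463861.
Split into bytes (most-significant first): 35 68 AD 7C F6 46 38 61.
Big-endian: lowest address holds the most-significant byte.
So the memory order matches the most-significant-first order: 35 68 AD 7C F6 46 38 61.

35 68 AD 7C F6 46 38 61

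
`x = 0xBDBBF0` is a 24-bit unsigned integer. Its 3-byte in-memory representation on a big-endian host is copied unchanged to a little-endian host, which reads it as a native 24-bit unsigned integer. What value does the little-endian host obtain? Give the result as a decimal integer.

Stored big-endian, the bytes at ascending addresses are BD BB F0.
Read back as little-endian, the first byte is least significant, giving 0xF0BBBD.
0xF0BBBD = 15776701.

15776701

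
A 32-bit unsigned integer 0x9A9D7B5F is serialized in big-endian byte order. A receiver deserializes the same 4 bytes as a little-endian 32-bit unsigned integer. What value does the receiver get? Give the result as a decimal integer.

1601936794

Stored big-endian, the bytes at ascending addresses are 9A 9D 7B 5F.
Read back as little-endian, the first byte is least significant, giving 0x5F7B9D9A.
0x5F7B9D9A = 1601936794.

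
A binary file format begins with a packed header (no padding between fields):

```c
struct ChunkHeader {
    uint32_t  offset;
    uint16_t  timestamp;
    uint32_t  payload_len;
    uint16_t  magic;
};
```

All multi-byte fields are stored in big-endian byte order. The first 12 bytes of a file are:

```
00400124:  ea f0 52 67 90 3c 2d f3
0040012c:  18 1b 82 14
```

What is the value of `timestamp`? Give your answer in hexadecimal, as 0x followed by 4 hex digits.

0x903C

`timestamp` follows `offset` (4 bytes), so it starts at byte offset 4 and occupies 2 bytes.
Bytes at offsets 4..5: 90 3C.
Big-endian stores the most-significant byte at the lowest address.
The bytes are already most-significant first: 0x903C.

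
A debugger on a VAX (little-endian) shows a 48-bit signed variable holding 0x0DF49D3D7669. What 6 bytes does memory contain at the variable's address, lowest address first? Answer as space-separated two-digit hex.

69 76 3D 9D F4 0D

Split into bytes (most-significant first): 0D F4 9D 3D 76 69.
Little-endian stores the least-significant byte at the lowest address.
So at ascending addresses the bytes are 69 76 3D 9D F4 0D.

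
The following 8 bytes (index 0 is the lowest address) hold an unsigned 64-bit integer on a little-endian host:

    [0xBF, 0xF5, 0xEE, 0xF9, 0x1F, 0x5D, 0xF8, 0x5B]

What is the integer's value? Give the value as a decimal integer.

6627149243594241471

Little-endian stores the least-significant byte at the lowest address.
Reassemble most-significant byte first: 5B F8 5D 1F F9 EE F5 BF → 0x5BF85D1FF9EEF5BF.
0x5BF85D1FF9EEF5BF = 6627149243594241471.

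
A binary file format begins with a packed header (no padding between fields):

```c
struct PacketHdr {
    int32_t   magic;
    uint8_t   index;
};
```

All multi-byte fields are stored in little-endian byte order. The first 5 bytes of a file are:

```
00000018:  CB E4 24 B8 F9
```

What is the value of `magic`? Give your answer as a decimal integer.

`magic` is the first field, at byte offset 0, occupying 4 bytes.
Bytes at offsets 0..3: CB E4 24 B8.
Little-endian: lowest address holds the least-significant byte.
Reassemble most-significant byte first: B8 24 E4 CB → 0xB824E4CB.
Top bit is set, so as a signed 32-bit value this is 0xB824E4CB − 2^32 = -1205541685.

-1205541685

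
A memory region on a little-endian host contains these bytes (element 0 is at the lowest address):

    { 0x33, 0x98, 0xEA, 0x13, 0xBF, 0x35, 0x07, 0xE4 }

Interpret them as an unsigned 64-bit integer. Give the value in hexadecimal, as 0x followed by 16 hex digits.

In little-endian order the low byte comes first in memory.
Reassemble most-significant byte first: E4 07 35 BF 13 EA 98 33 → 0xE40735BF13EA9833.

0xE40735BF13EA9833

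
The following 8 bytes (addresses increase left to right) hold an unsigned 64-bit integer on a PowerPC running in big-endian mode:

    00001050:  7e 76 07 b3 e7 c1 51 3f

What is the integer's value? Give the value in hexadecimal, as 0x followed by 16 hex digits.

Big-endian stores the most-significant byte at the lowest address.
The bytes are already most-significant first: 0x7E7607B3E7C1513F.

0x7E7607B3E7C1513F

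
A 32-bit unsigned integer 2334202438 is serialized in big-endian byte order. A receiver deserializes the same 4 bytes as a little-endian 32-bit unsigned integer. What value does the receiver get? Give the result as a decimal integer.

2334202438 in 32-bit hexadecimal is 0x8B211A46.
Stored big-endian, the bytes at ascending addresses are 8B 21 1A 46.
Read back as little-endian, the first byte is least significant, giving 0x461A218B.
0x461A218B = 1176117643.

1176117643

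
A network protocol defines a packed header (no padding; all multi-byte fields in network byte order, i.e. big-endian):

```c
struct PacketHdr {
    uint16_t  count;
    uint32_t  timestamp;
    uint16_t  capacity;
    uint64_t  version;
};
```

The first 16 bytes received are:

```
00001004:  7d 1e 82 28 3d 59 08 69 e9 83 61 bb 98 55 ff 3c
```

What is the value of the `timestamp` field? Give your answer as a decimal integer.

2183675225

`timestamp` follows `count` (2 bytes), so it starts at byte offset 2 and occupies 4 bytes.
Bytes at offsets 2..5: 82 28 3D 59.
Big-endian stores the most-significant byte at the lowest address.
The bytes are already most-significant first: 0x82283D59.
0x82283D59 = 2183675225.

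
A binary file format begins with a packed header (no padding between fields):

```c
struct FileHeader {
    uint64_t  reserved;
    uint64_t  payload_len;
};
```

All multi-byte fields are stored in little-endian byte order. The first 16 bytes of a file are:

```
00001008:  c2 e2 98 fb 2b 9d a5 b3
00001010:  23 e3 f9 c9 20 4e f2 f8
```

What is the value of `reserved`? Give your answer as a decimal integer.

12944925516176614082

`reserved` is the first field, at byte offset 0, occupying 8 bytes.
Bytes at offsets 0..7: C2 E2 98 FB 2B 9D A5 B3.
Little-endian stores the least-significant byte at the lowest address.
Reassemble most-significant byte first: B3 A5 9D 2B FB 98 E2 C2 → 0xB3A59D2BFB98E2C2.
0xB3A59D2BFB98E2C2 = 12944925516176614082.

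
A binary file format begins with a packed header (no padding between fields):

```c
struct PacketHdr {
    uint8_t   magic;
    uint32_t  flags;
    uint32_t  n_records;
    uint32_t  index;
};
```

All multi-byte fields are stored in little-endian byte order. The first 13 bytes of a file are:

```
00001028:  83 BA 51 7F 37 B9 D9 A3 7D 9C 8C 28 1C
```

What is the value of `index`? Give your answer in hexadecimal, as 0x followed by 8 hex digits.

0x1C288C9C

`index` follows `magic` (1 B), `flags` (4 B), `n_records` (4 B), so it starts at offset 1 + 4 + 4 = 9 and occupies 4 bytes.
Bytes at offsets 9..12: 9C 8C 28 1C.
Little-endian: lowest address holds the least-significant byte.
Reassemble most-significant byte first: 1C 28 8C 9C → 0x1C288C9C.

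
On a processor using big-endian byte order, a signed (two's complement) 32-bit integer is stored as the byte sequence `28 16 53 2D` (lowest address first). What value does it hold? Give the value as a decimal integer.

672551725

Big-endian: lowest address holds the most-significant byte.
The bytes are already most-significant first: 0x2816532D.
0x2816532D = 672551725.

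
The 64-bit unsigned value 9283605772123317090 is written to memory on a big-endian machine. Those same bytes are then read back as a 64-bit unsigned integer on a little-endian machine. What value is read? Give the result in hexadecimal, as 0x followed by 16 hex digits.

0x62232D5A43FED580

9283605772123317090 in 64-bit hexadecimal is 0x80D5FE435A2D2362.
Stored big-endian, the bytes at ascending addresses are 80 D5 FE 43 5A 2D 23 62.
Read back as little-endian, the first byte is least significant, giving 0x62232D5A43FED580.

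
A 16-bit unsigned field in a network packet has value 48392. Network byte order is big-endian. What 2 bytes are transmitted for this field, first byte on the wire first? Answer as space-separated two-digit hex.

BD 08

48392 in hexadecimal, padded to 16 bits, is 0xBD08.
Split into bytes (most-significant first): BD 08.
In big-endian order the high byte comes first in memory.
So the memory order matches the most-significant-first order: BD 08.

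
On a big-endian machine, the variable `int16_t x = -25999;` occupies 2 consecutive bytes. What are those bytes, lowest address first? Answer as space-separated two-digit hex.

Two's complement of -25999 in 16 bits: 25999 = 0x658F; invert → 0x9A70; add 1 → 0x9A71.
Split into bytes (most-significant first): 9A 71.
In big-endian order the high byte comes first in memory.
So the memory order matches the most-significant-first order: 9A 71.

9A 71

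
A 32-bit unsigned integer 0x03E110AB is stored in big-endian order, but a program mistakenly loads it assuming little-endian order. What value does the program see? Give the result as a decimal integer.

Stored big-endian, the bytes at ascending addresses are 03 E1 10 AB.
Read back as little-endian, the first byte is least significant, giving 0xAB10E103.
0xAB10E103 = 2870010115.

2870010115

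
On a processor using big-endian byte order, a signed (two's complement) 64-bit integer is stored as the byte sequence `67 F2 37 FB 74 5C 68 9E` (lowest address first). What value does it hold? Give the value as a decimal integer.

7490110683399088286

In big-endian order the high byte comes first in memory.
The bytes are already most-significant first: 0x67F237FB745C689E.
0x67F237FB745C689E = 7490110683399088286.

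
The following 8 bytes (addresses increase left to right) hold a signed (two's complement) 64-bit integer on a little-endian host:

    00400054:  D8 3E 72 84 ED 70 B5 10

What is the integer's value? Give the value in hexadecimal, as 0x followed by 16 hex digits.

In little-endian order the low byte comes first in memory.
Reassemble most-significant byte first: 10 B5 70 ED 84 72 3E D8 → 0x10B570ED84723ED8.

0x10B570ED84723ED8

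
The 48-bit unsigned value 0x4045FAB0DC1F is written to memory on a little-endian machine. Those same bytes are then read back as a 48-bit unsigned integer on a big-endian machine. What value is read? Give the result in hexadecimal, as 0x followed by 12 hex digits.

0x1FDCB0FA4540

Stored little-endian, the bytes at ascending addresses are 1F DC B0 FA 45 40.
Read back as big-endian, the last byte is least significant, giving 0x1FDCB0FA4540.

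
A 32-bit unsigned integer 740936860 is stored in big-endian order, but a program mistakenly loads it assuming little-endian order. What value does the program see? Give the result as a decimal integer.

740936860 in 32-bit hexadecimal is 0x2C29CC9C.
Stored big-endian, the bytes at ascending addresses are 2C 29 CC 9C.
Read back as little-endian, the first byte is least significant, giving 0x9CCC292C.
0x9CCC292C = 2630625580.

2630625580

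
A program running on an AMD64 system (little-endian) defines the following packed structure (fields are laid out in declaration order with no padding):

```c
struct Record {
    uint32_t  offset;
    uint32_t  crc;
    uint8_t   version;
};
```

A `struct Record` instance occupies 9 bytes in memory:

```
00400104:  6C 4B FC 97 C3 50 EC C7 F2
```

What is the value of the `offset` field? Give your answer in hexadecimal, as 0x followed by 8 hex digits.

`offset` is the first field, at byte offset 0, occupying 4 bytes.
Bytes at offsets 0..3: 6C 4B FC 97.
Little-endian stores the least-significant byte at the lowest address.
Reassemble most-significant byte first: 97 FC 4B 6C → 0x97FC4B6C.

0x97FC4B6C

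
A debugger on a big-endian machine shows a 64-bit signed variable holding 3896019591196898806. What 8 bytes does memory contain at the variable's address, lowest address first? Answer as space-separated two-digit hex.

36 11 71 2D 1B 40 F5 F6

3896019591196898806 in hexadecimal, padded to 64 bits, is 0x3611712D1B40F5F6.
Split into bytes (most-significant first): 36 11 71 2D 1B 40 F5 F6.
Big-endian stores the most-significant byte at the lowest address.
So the memory order matches the most-significant-first order: 36 11 71 2D 1B 40 F5 F6.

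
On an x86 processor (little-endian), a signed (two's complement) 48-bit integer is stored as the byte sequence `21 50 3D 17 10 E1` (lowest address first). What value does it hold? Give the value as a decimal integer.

-34015751090143

In little-endian order the low byte comes first in memory.
Reassemble most-significant byte first: E1 10 17 3D 50 21 → 0xE110173D5021.
Top bit is set, so as a signed 48-bit value this is 0xE110173D5021 − 2^48 = -34015751090143.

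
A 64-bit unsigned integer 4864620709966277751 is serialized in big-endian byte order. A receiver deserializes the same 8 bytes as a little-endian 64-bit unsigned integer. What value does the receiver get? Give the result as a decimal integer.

8605406957267485251

4864620709966277751 in 64-bit hexadecimal is 0x43829AC3088C6C77.
Stored big-endian, the bytes at ascending addresses are 43 82 9A C3 08 8C 6C 77.
Read back as little-endian, the first byte is least significant, giving 0x776C8C08C39A8243.
0x776C8C08C39A8243 = 8605406957267485251.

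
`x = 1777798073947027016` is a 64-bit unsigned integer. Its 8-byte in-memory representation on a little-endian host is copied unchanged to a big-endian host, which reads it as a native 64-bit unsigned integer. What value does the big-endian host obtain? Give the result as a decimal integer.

5221638822307146776

1777798073947027016 in 64-bit hexadecimal is 0x18AC01EDD7FC7648.
Stored little-endian, the bytes at ascending addresses are 48 76 FC D7 ED 01 AC 18.
Read back as big-endian, the last byte is least significant, giving 0x4876FCD7ED01AC18.
0x4876FCD7ED01AC18 = 5221638822307146776.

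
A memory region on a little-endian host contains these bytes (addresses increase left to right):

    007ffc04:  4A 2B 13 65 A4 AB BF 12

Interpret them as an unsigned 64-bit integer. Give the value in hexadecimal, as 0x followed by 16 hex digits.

0x12BFABA465132B4A

Little-endian: lowest address holds the least-significant byte.
Reassemble most-significant byte first: 12 BF AB A4 65 13 2B 4A → 0x12BFABA465132B4A.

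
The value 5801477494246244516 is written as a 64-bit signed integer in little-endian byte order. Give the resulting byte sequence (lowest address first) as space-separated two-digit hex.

A4 80 F8 20 0B FD 82 50

5801477494246244516 in hexadecimal, padded to 64 bits, is 0x5082FD0B20F880A4.
Split into bytes (most-significant first): 50 82 FD 0B 20 F8 80 A4.
In little-endian order the low byte comes first in memory.
So at ascending addresses the bytes are A4 80 F8 20 0B FD 82 50.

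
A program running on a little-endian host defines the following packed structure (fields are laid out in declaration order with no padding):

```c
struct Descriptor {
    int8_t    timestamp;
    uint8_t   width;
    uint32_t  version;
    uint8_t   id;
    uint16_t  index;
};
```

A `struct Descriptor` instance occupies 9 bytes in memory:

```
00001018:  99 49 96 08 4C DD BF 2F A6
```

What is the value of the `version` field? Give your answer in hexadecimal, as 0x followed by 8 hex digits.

0xDD4C0896

`version` follows `timestamp` (1 B), `width` (1 B), so it starts at offset 1 + 1 = 2 and occupies 4 bytes.
Bytes at offsets 2..5: 96 08 4C DD.
Little-endian: lowest address holds the least-significant byte.
Reassemble most-significant byte first: DD 4C 08 96 → 0xDD4C0896.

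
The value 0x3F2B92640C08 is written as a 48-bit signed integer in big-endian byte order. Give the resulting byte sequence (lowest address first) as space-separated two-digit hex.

Split into bytes (most-significant first): 3F 2B 92 64 0C 08.
Big-endian stores the most-significant byte at the lowest address.
So the memory order matches the most-significant-first order: 3F 2B 92 64 0C 08.

3F 2B 92 64 0C 08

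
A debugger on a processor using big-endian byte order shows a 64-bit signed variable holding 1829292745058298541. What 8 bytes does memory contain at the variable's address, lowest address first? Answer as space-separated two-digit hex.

19 62 F4 0F 43 66 2A AD

1829292745058298541 in hexadecimal, padded to 64 bits, is 0x1962F40F43662AAD.
Split into bytes (most-significant first): 19 62 F4 0F 43 66 2A AD.
In big-endian order the high byte comes first in memory.
So the memory order matches the most-significant-first order: 19 62 F4 0F 43 66 2A AD.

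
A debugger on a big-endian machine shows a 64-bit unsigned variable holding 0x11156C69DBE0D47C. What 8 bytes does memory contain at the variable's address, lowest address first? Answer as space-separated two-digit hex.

Split into bytes (most-significant first): 11 15 6C 69 DB E0 D4 7C.
Big-endian: lowest address holds the most-significant byte.
So the memory order matches the most-significant-first order: 11 15 6C 69 DB E0 D4 7C.

11 15 6C 69 DB E0 D4 7C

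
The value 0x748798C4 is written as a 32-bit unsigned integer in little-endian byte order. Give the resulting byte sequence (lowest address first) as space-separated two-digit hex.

C4 98 87 74

Split into bytes (most-significant first): 74 87 98 C4.
Little-endian: lowest address holds the least-significant byte.
So at ascending addresses the bytes are C4 98 87 74.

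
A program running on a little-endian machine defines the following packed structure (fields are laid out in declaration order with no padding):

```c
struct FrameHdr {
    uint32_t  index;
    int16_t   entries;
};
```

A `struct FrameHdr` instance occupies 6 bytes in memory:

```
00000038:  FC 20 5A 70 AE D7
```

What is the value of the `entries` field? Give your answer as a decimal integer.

-10322

`entries` follows `index` (4 bytes), so it starts at byte offset 4 and occupies 2 bytes.
Bytes at offsets 4..5: AE D7.
In little-endian order the low byte comes first in memory.
Reassemble most-significant byte first: D7 AE → 0xD7AE.
Top bit is set, so as a signed 16-bit value this is 0xD7AE − 2^16 = -10322.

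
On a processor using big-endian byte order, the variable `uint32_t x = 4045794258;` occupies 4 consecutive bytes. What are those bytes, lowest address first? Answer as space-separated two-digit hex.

4045794258 in hexadecimal, padded to 32 bits, is 0xF125EBD2.
Split into bytes (most-significant first): F1 25 EB D2.
In big-endian order the high byte comes first in memory.
So the memory order matches the most-significant-first order: F1 25 EB D2.

F1 25 EB D2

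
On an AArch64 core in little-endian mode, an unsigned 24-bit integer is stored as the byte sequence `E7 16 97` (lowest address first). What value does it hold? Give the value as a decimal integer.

9901799

Little-endian: lowest address holds the least-significant byte.
Reassemble most-significant byte first: 97 16 E7 → 0x9716E7.
0x9716E7 = 9901799.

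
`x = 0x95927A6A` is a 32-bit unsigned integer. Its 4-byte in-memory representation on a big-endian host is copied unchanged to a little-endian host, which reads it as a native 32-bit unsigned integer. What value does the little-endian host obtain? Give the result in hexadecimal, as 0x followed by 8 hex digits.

0x6A7A9295

Stored big-endian, the bytes at ascending addresses are 95 92 7A 6A.
Read back as little-endian, the first byte is least significant, giving 0x6A7A9295.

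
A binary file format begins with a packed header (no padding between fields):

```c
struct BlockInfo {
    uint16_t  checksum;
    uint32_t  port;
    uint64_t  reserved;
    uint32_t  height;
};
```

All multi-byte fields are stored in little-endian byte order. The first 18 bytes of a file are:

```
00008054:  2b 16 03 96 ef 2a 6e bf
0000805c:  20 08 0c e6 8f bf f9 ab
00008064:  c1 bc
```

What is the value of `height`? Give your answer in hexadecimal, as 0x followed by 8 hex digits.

`height` follows `checksum` (2 B), `port` (4 B), `reserved` (8 B), so it starts at offset 2 + 4 + 8 = 14 and occupies 4 bytes.
Bytes at offsets 14..17: F9 AB C1 BC.
In little-endian order the low byte comes first in memory.
Reassemble most-significant byte first: BC C1 AB F9 → 0xBCC1ABF9.

0xBCC1ABF9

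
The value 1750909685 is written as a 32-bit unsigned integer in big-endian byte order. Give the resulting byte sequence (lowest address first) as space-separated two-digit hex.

1750909685 in hexadecimal, padded to 32 bits, is 0x685CC2F5.
Split into bytes (most-significant first): 68 5C C2 F5.
Big-endian stores the most-significant byte at the lowest address.
So the memory order matches the most-significant-first order: 68 5C C2 F5.

68 5C C2 F5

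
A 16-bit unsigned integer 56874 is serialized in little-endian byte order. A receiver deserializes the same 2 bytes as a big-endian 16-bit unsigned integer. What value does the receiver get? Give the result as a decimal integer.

10974

56874 in 16-bit hexadecimal is 0xDE2A.
Stored little-endian, the bytes at ascending addresses are 2A DE.
Read back as big-endian, the last byte is least significant, giving 0x2ADE.
0x2ADE = 10974.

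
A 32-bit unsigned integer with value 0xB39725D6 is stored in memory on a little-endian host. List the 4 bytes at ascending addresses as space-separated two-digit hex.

Split into bytes (most-significant first): B3 97 25 D6.
Little-endian stores the least-significant byte at the lowest address.
So at ascending addresses the bytes are D6 25 97 B3.

D6 25 97 B3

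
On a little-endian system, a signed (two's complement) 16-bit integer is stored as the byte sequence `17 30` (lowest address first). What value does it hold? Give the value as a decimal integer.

Little-endian: lowest address holds the least-significant byte.
Reassemble most-significant byte first: 30 17 → 0x3017.
0x3017 = 12311.

12311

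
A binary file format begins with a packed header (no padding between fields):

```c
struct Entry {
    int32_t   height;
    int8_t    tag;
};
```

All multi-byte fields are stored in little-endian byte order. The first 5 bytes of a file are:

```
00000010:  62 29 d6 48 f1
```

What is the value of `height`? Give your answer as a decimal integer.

1221994850

`height` is the first field, at byte offset 0, occupying 4 bytes.
Bytes at offsets 0..3: 62 29 D6 48.
In little-endian order the low byte comes first in memory.
Reassemble most-significant byte first: 48 D6 29 62 → 0x48D62962.
0x48D62962 = 1221994850.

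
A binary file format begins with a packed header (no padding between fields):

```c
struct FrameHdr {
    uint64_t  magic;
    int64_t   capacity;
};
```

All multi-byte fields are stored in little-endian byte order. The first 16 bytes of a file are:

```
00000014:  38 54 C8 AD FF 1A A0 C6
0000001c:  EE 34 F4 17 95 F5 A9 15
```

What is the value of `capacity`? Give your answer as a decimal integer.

1561048766561400046

`capacity` follows `magic` (8 bytes), so it starts at byte offset 8 and occupies 8 bytes.
Bytes at offsets 8..15: EE 34 F4 17 95 F5 A9 15.
In little-endian order the low byte comes first in memory.
Reassemble most-significant byte first: 15 A9 F5 95 17 F4 34 EE → 0x15A9F59517F434EE.
0x15A9F59517F434EE = 1561048766561400046.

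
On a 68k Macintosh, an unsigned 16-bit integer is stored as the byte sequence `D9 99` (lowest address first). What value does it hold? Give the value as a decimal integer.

55705

Big-endian stores the most-significant byte at the lowest address.
The bytes are already most-significant first: 0xD999.
0xD999 = 55705.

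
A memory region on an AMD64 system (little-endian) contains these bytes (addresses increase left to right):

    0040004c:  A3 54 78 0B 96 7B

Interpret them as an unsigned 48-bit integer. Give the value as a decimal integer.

Little-endian: lowest address holds the least-significant byte.
Reassemble most-significant byte first: 7B 96 0B 78 54 A3 → 0x7B960B7854A3.
0x7B960B7854A3 = 135884367746211.

135884367746211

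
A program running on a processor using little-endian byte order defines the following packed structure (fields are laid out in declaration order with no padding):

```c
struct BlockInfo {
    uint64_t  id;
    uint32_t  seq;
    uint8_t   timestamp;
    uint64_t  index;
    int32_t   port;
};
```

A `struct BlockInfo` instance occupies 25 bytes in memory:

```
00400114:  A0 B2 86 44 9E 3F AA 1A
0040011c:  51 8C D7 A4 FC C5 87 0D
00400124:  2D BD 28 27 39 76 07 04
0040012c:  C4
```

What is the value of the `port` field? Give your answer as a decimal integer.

`port` follows `id` (8 B), `seq` (4 B), `timestamp` (1 B), `index` (8 B), so it starts at offset 8 + 4 + 1 + 8 = 21 and occupies 4 bytes.
Bytes at offsets 21..24: 76 07 04 C4.
Little-endian: lowest address holds the least-significant byte.
Reassemble most-significant byte first: C4 04 07 76 → 0xC4040776.
Top bit is set, so as a signed 32-bit value this is 0xC4040776 − 2^32 = -1006368906.

-1006368906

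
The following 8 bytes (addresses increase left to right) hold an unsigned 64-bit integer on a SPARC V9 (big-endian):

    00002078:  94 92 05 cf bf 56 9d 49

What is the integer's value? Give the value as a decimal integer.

Big-endian stores the most-significant byte at the lowest address.
The bytes are already most-significant first: 0x949205CFBF569D49.
0x949205CFBF569D49 = 10705625654039584073.

10705625654039584073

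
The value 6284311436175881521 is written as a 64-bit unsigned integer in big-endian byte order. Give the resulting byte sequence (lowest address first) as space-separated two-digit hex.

6284311436175881521 in hexadecimal, padded to 64 bits, is 0x57365BF49B303531.
Split into bytes (most-significant first): 57 36 5B F4 9B 30 35 31.
Big-endian stores the most-significant byte at the lowest address.
So the memory order matches the most-significant-first order: 57 36 5B F4 9B 30 35 31.

57 36 5B F4 9B 30 35 31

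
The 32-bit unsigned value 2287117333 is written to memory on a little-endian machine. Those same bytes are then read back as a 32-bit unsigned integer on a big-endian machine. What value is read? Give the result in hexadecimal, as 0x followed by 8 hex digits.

0x15A45288

2287117333 in 32-bit hexadecimal is 0x8852A415.
Stored little-endian, the bytes at ascending addresses are 15 A4 52 88.
Read back as big-endian, the last byte is least significant, giving 0x15A45288.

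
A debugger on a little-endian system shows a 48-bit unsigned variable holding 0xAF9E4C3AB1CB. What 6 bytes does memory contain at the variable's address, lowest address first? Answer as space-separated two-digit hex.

CB B1 3A 4C 9E AF

Split into bytes (most-significant first): AF 9E 4C 3A B1 CB.
Little-endian: lowest address holds the least-significant byte.
So at ascending addresses the bytes are CB B1 3A 4C 9E AF.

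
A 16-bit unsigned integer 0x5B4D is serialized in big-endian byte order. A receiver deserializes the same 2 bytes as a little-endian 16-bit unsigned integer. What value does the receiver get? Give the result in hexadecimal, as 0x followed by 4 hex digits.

0x4D5B

Stored big-endian, the bytes at ascending addresses are 5B 4D.
Read back as little-endian, the first byte is least significant, giving 0x4D5B.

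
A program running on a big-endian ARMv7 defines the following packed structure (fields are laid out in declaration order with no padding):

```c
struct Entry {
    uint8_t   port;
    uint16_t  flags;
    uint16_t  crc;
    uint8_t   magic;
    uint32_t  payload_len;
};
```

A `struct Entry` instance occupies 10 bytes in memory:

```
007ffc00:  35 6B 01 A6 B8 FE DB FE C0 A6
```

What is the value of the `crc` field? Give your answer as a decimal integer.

`crc` follows `port` (1 B), `flags` (2 B), so it starts at offset 1 + 2 = 3 and occupies 2 bytes.
Bytes at offsets 3..4: A6 B8.
Big-endian: lowest address holds the most-significant byte.
The bytes are already most-significant first: 0xA6B8.
0xA6B8 = 42680.

42680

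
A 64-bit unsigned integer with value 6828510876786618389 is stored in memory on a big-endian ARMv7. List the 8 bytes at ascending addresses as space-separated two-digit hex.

6828510876786618389 in hexadecimal, padded to 64 bits, is 0x5EC3BE76A3C1F015.
Split into bytes (most-significant first): 5E C3 BE 76 A3 C1 F0 15.
Big-endian stores the most-significant byte at the lowest address.
So the memory order matches the most-significant-first order: 5E C3 BE 76 A3 C1 F0 15.

5E C3 BE 76 A3 C1 F0 15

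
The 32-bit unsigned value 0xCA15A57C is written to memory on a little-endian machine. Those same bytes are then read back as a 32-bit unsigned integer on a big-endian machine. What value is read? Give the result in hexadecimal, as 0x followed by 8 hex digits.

Stored little-endian, the bytes at ascending addresses are 7C A5 15 CA.
Read back as big-endian, the last byte is least significant, giving 0x7CA515CA.

0x7CA515CA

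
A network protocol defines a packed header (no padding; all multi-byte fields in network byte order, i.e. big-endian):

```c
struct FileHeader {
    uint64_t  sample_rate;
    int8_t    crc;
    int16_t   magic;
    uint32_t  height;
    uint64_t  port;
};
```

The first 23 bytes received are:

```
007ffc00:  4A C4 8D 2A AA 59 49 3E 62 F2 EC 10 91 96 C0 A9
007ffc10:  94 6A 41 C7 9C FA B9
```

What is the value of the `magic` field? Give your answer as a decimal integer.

-3348

`magic` follows `sample_rate` (8 B), `crc` (1 B), so it starts at offset 8 + 1 = 9 and occupies 2 bytes.
Bytes at offsets 9..10: F2 EC.
In big-endian order the high byte comes first in memory.
The bytes are already most-significant first: 0xF2EC.
Top bit is set, so as a signed 16-bit value this is 0xF2EC − 2^16 = -3348.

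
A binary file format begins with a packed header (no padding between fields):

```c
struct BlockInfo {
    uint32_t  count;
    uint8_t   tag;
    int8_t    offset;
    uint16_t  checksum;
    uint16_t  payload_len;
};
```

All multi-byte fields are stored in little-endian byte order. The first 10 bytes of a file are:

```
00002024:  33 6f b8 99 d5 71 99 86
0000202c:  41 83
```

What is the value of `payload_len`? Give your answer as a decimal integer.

33601

`payload_len` follows `count` (4 B), `tag` (1 B), `offset` (1 B), `checksum` (2 B), so it starts at offset 4 + 1 + 1 + 2 = 8 and occupies 2 bytes.
Bytes at offsets 8..9: 41 83.
In little-endian order the low byte comes first in memory.
Reassemble most-significant byte first: 83 41 → 0x8341.
0x8341 = 33601.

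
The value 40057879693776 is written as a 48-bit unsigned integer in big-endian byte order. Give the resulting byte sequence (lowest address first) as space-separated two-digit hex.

24 6E B3 B0 89 D0

40057879693776 in hexadecimal, padded to 48 bits, is 0x246EB3B089D0.
Split into bytes (most-significant first): 24 6E B3 B0 89 D0.
Big-endian stores the most-significant byte at the lowest address.
So the memory order matches the most-significant-first order: 24 6E B3 B0 89 D0.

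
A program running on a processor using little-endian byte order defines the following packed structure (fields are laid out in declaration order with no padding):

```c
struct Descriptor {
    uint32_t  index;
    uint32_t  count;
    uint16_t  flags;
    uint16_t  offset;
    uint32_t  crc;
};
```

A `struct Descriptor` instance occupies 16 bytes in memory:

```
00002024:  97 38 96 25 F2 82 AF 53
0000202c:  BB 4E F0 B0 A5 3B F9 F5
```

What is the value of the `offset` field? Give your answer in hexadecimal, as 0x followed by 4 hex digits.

`offset` follows `index` (4 B), `count` (4 B), `flags` (2 B), so it starts at offset 4 + 4 + 2 = 10 and occupies 2 bytes.
Bytes at offsets 10..11: F0 B0.
Little-endian stores the least-significant byte at the lowest address.
Reassemble most-significant byte first: B0 F0 → 0xB0F0.

0xB0F0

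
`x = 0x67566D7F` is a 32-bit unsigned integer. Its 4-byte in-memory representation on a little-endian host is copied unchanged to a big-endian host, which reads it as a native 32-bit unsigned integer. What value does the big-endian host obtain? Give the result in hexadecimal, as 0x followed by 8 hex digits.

Stored little-endian, the bytes at ascending addresses are 7F 6D 56 67.
Read back as big-endian, the last byte is least significant, giving 0x7F6D5667.

0x7F6D5667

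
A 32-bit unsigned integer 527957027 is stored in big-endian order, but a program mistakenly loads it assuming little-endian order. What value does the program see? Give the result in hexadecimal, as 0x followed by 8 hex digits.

0x23FC771F

527957027 in 32-bit hexadecimal is 0x1F77FC23.
Stored big-endian, the bytes at ascending addresses are 1F 77 FC 23.
Read back as little-endian, the first byte is least significant, giving 0x23FC771F.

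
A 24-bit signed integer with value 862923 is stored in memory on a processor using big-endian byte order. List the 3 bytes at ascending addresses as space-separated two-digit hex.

0D 2A CB

862923 in hexadecimal, padded to 24 bits, is 0x0D2ACB.
Split into bytes (most-significant first): 0D 2A CB.
Big-endian stores the most-significant byte at the lowest address.
So the memory order matches the most-significant-first order: 0D 2A CB.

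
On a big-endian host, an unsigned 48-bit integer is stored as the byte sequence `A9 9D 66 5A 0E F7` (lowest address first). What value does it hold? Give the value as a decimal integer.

Big-endian: lowest address holds the most-significant byte.
The bytes are already most-significant first: 0xA99D665A0EF7.
0xA99D665A0EF7 = 186493492137719.

186493492137719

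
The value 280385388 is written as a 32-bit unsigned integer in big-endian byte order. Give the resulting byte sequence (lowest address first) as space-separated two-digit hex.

280385388 in hexadecimal, padded to 32 bits, is 0x10B6576C.
Split into bytes (most-significant first): 10 B6 57 6C.
In big-endian order the high byte comes first in memory.
So the memory order matches the most-significant-first order: 10 B6 57 6C.

10 B6 57 6C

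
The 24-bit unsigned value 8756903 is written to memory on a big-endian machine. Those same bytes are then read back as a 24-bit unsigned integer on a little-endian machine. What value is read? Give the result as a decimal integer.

8756903 in 24-bit hexadecimal is 0x859EA7.
Stored big-endian, the bytes at ascending addresses are 85 9E A7.
Read back as little-endian, the first byte is least significant, giving 0xA79E85.
0xA79E85 = 10985093.

10985093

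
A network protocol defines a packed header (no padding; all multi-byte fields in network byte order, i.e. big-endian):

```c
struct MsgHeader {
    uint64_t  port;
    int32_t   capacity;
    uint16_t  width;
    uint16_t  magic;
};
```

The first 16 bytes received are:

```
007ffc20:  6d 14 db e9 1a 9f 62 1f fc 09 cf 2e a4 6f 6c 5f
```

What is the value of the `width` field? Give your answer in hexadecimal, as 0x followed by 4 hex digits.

`width` follows `port` (8 B), `capacity` (4 B), so it starts at offset 8 + 4 = 12 and occupies 2 bytes.
Bytes at offsets 12..13: A4 6F.
Big-endian: lowest address holds the most-significant byte.
The bytes are already most-significant first: 0xA46F.

0xA46F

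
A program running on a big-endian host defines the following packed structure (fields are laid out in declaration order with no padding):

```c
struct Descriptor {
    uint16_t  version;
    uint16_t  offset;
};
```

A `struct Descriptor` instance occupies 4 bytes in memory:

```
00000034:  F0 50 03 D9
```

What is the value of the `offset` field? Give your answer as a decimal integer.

`offset` follows `version` (2 bytes), so it starts at byte offset 2 and occupies 2 bytes.
Bytes at offsets 2..3: 03 D9.
Big-endian: lowest address holds the most-significant byte.
The bytes are already most-significant first: 0x03D9.
0x03D9 = 985.

985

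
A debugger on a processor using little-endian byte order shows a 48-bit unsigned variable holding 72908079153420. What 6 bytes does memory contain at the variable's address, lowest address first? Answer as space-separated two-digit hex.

72908079153420 in hexadecimal, padded to 48 bits, is 0x424F3C28C10C.
Split into bytes (most-significant first): 42 4F 3C 28 C1 0C.
Little-endian stores the least-significant byte at the lowest address.
So at ascending addresses the bytes are 0C C1 28 3C 4F 42.

0C C1 28 3C 4F 42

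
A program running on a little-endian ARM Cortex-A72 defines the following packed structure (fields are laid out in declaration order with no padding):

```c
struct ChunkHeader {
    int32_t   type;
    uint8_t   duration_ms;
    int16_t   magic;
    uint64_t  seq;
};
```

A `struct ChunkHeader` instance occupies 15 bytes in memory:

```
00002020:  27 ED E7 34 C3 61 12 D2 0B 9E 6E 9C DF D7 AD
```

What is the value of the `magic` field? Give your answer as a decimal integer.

4705

`magic` follows `type` (4 B), `duration_ms` (1 B), so it starts at offset 4 + 1 = 5 and occupies 2 bytes.
Bytes at offsets 5..6: 61 12.
Little-endian: lowest address holds the least-significant byte.
Reassemble most-significant byte first: 12 61 → 0x1261.
0x1261 = 4705.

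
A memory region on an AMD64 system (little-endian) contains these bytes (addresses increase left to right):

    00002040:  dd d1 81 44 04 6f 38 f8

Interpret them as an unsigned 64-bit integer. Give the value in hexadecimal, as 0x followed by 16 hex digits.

Little-endian stores the least-significant byte at the lowest address.
Reassemble most-significant byte first: F8 38 6F 04 44 81 D1 DD → 0xF8386F044481D1DD.

0xF8386F044481D1DD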